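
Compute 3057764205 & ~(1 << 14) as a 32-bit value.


3057764205 & ~(1 << 14) = 3057747821

3057747821


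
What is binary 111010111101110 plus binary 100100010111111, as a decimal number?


111010111101110 + 100100010111111 = 1011111010101101 = 48813

48813


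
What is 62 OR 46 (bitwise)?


0b111110 | 0b101110 = 0b111110 = 62

62


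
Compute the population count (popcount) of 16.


0b10000 has 1 set bits

1


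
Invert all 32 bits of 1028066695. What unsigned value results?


1028066695 ^ 4294967295 = 3266900600

3266900600


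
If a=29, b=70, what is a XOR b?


29 ^ 70 = 91

91


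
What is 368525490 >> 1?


0b10101111101110100000010110010 >> 1 = 0b1010111110111010000001011001 = 184262745

184262745


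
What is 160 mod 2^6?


160 & 63 = 32

32


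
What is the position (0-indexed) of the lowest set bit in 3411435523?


0b11001011010101100110000000000011. Lowest set bit at position 0

0


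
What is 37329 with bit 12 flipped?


37329 ^ (1 << 12) = 37329 ^ 4096 = 33233

33233


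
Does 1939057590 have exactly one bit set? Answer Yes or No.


0b1110011100100111010101110110110. Multiple bits set => No

No


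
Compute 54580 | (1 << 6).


54580 | (1 << 6) = 54580 | 64 = 54644

54644


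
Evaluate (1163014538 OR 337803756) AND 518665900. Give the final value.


Step 1: 1163014538 | 337803756 = 1433565678
Step 2: 1433565678 & 518665900 = 341979308

341979308


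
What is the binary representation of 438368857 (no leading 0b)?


438368857 = 11010001000001111101001011001 in binary

11010001000001111101001011001


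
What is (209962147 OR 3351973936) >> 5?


Step 1: 209962147 | 3351973936 = 3486241971
Step 2: 3486241971 >> 5 = 108945061

108945061


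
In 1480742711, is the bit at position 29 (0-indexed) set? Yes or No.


0b1011000010000100101011100110111, bit 29 = 0. No

No


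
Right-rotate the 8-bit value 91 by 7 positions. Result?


Rotate 0b1011011 right by 7 (8-bit) = 0b10110110 = 182

182


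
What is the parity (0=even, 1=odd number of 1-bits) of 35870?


0b1000110000011110 has 7 ones => parity 1

1


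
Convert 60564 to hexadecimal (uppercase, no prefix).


60564 = EC94 hex

EC94


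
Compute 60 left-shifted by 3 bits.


0b111100 << 3 = 0b111100000 = 480

480


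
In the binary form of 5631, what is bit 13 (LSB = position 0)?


0b1010111111111, position 13 = 0

0


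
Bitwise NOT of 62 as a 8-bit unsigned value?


~0b111110 = 0b11000001 = 193 (8-bit unsigned)

193


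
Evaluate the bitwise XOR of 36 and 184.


0b100100 ^ 0b10111000 = 0b10011100 = 156

156


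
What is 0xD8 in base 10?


D8 hex = 216 decimal

216


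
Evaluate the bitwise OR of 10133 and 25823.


0b10011110010101 | 0b110010011011111 = 0b110011111011111 = 26591

26591


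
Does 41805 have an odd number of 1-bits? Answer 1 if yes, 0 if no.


0b1010001101001101 has 8 ones => parity 0

0


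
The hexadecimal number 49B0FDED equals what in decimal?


49B0FDED hex = 1236336109 decimal

1236336109


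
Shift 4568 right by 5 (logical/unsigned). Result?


0b1000111011000 >> 5 = 0b10001110 = 142

142


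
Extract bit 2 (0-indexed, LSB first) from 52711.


0b1100110111100111, position 2 = 1

1


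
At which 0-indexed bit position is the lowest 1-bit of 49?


0b110001. Lowest set bit at position 0

0


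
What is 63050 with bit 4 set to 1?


63050 | (1 << 4) = 63050 | 16 = 63066

63066


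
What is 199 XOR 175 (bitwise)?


0b11000111 ^ 0b10101111 = 0b1101000 = 104

104


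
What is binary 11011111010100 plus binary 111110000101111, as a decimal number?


11011111010100 + 111110000101111 = 1011010000000011 = 46083

46083


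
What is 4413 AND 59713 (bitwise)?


0b1000100111101 & 0b1110100101000001 = 0b100000001 = 257

257


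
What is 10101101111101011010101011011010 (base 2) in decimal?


10101101111101011010101011011010 in decimal = 2918558426

2918558426


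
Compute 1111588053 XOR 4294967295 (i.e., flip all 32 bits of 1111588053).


1111588053 ^ 4294967295 = 3183379242

3183379242


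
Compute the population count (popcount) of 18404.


0b100011111100100 has 8 set bits

8


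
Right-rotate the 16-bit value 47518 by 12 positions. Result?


Rotate 0b1011100110011110 right by 12 (16-bit) = 0b1001100111101011 = 39403

39403


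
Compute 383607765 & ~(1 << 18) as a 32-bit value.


383607765 & ~(1 << 18) = 383345621

383345621


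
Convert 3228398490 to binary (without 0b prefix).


3228398490 = 11000000011011010111001110011010 in binary

11000000011011010111001110011010


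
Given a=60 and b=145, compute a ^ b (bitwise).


60 ^ 145 = 173

173


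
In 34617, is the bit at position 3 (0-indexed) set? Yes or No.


0b1000011100111001, bit 3 = 1. Yes

Yes


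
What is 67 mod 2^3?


67 & 7 = 3

3


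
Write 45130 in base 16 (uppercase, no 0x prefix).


45130 = B04A hex

B04A


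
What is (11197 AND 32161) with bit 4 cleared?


Step 1: 11197 & 32161 = 10657
Step 2: 10657 & ~(1 << 4) = 10657

10657


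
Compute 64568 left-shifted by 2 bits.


0b1111110000111000 << 2 = 0b111111000011100000 = 258272

258272


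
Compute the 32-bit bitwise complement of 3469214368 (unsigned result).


~0b11001110110010000000001010100000 = 0b110001001101111111110101011111 = 825752927 (32-bit unsigned)

825752927


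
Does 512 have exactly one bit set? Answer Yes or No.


0b1000000000. Only one bit set => Yes

Yes


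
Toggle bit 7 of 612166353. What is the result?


612166353 ^ (1 << 7) = 612166353 ^ 128 = 612166225

612166225


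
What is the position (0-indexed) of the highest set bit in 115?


0b1110011. Highest set bit at position 6

6


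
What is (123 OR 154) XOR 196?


Step 1: 123 | 154 = 251
Step 2: 251 ^ 196 = 63

63


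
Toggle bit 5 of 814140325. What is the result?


814140325 ^ (1 << 5) = 814140325 ^ 32 = 814140293

814140293


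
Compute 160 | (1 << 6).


160 | (1 << 6) = 160 | 64 = 224

224


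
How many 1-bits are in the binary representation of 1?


0b1 has 1 set bits

1


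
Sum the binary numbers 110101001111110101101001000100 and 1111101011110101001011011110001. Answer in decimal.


110101001111110101101001000100 + 1111101011110101001011011110001 = 10110010101110011111000100110101 = 2998530357

2998530357


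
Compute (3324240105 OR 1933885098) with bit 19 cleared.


Step 1: 3324240105 | 1933885098 = 4150787819
Step 2: 4150787819 & ~(1 << 19) = 4150787819

4150787819


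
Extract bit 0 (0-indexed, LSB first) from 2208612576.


0b10000011101001001100000011100000, position 0 = 0

0


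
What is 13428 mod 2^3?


13428 & 7 = 4

4


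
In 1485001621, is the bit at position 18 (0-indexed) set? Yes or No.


0b1011000100000110101001110010101, bit 18 = 0. No

No


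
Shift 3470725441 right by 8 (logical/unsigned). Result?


0b11001110110111110001000101000001 >> 8 = 0b110011101101111100010001 = 13557521

13557521


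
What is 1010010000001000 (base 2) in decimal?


1010010000001000 in decimal = 41992

41992


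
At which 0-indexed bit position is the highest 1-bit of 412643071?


0b11000100110000110111011111111. Highest set bit at position 28

28


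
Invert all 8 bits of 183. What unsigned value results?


183 ^ 255 = 72

72


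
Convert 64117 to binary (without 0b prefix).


64117 = 1111101001110101 in binary

1111101001110101


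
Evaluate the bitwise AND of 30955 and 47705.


0b111100011101011 & 0b1011101001011001 = 0b11100001001001 = 14409

14409


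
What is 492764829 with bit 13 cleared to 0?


492764829 & ~(1 << 13) = 492756637

492756637


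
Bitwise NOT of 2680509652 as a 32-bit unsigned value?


~0b10011111110001010101010011010100 = 0b1100000001110101010101100101011 = 1614457643 (32-bit unsigned)

1614457643


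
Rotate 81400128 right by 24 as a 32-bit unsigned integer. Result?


Rotate 0b100110110100001000101000000 right by 24 (32-bit) = 0b11011010000100010100000000000100 = 3658563588

3658563588


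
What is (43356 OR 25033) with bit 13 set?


Step 1: 43356 | 25033 = 59869
Step 2: 59869 | (1 << 13) = 59869 | 8192 = 59869

59869


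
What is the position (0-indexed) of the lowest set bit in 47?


0b101111. Lowest set bit at position 0

0


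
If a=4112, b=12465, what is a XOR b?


4112 ^ 12465 = 8353

8353


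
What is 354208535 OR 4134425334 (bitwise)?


0b10101000111001100101100010111 | 0b11110110011011100101001011110110 = 0b11110111011111101101101111110111 = 4152286199

4152286199


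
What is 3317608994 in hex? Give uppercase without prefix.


3317608994 = C5BEB222 hex

C5BEB222


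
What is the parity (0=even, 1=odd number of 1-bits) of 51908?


0b1100101011000100 has 7 ones => parity 1

1


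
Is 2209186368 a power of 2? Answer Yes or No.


0b10000011101011011000001001000000. Multiple bits set => No

No


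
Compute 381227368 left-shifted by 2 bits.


0b10110101110010001000101101000 << 2 = 0b1011010111001000100010110100000 = 1524909472

1524909472


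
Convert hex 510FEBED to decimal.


510FEBED hex = 1359997933 decimal

1359997933


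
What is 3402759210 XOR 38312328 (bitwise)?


0b11001010110100011111110000101010 ^ 0b10010010001001100110001000 = 0b11001000100110010110010110100010 = 3365496226

3365496226


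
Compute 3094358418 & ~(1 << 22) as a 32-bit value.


3094358418 & ~(1 << 22) = 3090164114

3090164114


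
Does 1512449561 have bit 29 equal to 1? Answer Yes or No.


0b1011010001001100010011000011001, bit 29 = 0. No

No


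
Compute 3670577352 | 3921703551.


0b11011010110010001001000011001000 | 0b11101001110000000111001001111111 = 0b11111011110010001111001011111111 = 4224250623

4224250623


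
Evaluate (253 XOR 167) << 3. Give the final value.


Step 1: 253 ^ 167 = 90
Step 2: 90 << 3 = 720

720


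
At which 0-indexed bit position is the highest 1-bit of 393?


0b110001001. Highest set bit at position 8

8


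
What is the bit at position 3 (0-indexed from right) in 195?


0b11000011, position 3 = 0

0


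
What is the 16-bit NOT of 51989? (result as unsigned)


~0b1100101100010101 = 0b11010011101010 = 13546 (16-bit unsigned)

13546


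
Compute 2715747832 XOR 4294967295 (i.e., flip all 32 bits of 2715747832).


2715747832 ^ 4294967295 = 1579219463

1579219463


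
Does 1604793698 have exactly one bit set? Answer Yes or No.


0b1011111101001110011010101100010. Multiple bits set => No

No


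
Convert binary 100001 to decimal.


100001 in decimal = 33

33


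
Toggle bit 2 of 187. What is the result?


187 ^ (1 << 2) = 187 ^ 4 = 191

191


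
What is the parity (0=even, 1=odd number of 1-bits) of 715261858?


0b101010101000100000011110100010 has 12 ones => parity 0

0


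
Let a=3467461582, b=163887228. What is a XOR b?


3467461582 ^ 163887228 = 3345611698

3345611698


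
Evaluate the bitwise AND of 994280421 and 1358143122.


0b111011010000111000001111100101 & 0b1010000111100111001111010010010 = 0b10000010000111000001010000000 = 272859776

272859776


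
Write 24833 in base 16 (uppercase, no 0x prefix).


24833 = 6101 hex

6101


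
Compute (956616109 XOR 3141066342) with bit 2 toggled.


Step 1: 956616109 ^ 3141066342 = 2184975307
Step 2: 2184975307 ^ (1 << 2) = 2184975307 ^ 4 = 2184975311

2184975311


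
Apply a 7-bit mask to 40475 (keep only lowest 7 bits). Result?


40475 & 127 = 27

27


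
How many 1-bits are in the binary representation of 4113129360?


0b11110101001010010101111110010000 has 17 set bits

17


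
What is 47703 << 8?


0b1011101001010111 << 8 = 0b101110100101011100000000 = 12211968

12211968


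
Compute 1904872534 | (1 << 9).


1904872534 | (1 << 9) = 1904872534 | 512 = 1904873046

1904873046


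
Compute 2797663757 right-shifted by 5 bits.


0b10100110110000001111011000001101 >> 5 = 0b101001101100000011110110000 = 87426992

87426992


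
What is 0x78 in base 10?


78 hex = 120 decimal

120


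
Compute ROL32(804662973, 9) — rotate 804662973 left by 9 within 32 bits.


Rotate 0b101111111101100010111010111101 left by 9 (32-bit) = 0b11101100010111010111101001011111 = 3965549151

3965549151


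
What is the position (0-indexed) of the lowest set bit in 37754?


0b1001001101111010. Lowest set bit at position 1

1


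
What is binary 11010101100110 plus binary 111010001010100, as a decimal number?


11010101100110 + 111010001010100 = 1010100110111010 = 43450

43450


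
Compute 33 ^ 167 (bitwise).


0b100001 ^ 0b10100111 = 0b10000110 = 134

134


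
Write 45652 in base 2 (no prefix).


45652 = 1011001001010100 in binary

1011001001010100


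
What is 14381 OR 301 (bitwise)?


0b11100000101101 | 0b100101101 = 0b11100100101101 = 14637

14637


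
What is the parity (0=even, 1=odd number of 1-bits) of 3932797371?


0b11101010011010011011100110111011 has 20 ones => parity 0

0


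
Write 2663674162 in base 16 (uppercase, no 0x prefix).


2663674162 = 9EC47132 hex

9EC47132


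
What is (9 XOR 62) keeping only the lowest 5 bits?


Step 1: 9 ^ 62 = 55
Step 2: 55 & 31 = 23

23


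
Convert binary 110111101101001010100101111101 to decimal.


110111101101001010100101111101 in decimal = 934586749

934586749


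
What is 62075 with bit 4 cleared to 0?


62075 & ~(1 << 4) = 62059

62059


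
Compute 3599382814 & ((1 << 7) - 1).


3599382814 & 127 = 30

30


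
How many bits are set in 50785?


0b1100011001100001 has 7 set bits

7


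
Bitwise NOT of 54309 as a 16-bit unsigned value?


~0b1101010000100101 = 0b10101111011010 = 11226 (16-bit unsigned)

11226


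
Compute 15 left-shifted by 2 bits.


0b1111 << 2 = 0b111100 = 60

60


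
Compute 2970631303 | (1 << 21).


2970631303 | (1 << 21) = 2970631303 | 2097152 = 2972728455

2972728455


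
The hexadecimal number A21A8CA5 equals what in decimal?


A21A8CA5 hex = 2719648933 decimal

2719648933


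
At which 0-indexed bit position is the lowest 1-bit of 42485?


0b1010010111110101. Lowest set bit at position 0

0


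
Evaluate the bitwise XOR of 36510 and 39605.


0b1000111010011110 ^ 0b1001101010110101 = 0b1010000101011 = 5163

5163


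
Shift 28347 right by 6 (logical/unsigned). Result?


0b110111010111011 >> 6 = 0b110111010 = 442

442


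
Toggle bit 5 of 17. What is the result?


17 ^ (1 << 5) = 17 ^ 32 = 49

49


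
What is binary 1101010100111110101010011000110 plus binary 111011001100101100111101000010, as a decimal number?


1101010100111110101010011000110 + 111011001100101100111101000010 = 10100101110100100010010000001000 = 2782012424

2782012424


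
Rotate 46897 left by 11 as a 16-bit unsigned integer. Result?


Rotate 0b1011011100110001 left by 11 (16-bit) = 0b1000110110111001 = 36281

36281


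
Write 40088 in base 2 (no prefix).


40088 = 1001110010011000 in binary

1001110010011000


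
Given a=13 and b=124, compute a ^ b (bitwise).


13 ^ 124 = 113

113


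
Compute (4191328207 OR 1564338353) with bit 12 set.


Step 1: 4191328207 | 1564338353 = 4261412863
Step 2: 4261412863 | (1 << 12) = 4261412863 | 4096 = 4261412863

4261412863


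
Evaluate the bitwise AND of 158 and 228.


0b10011110 & 0b11100100 = 0b10000100 = 132

132


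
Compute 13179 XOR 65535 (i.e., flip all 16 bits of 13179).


13179 ^ 65535 = 52356

52356


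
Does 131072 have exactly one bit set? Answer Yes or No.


0b100000000000000000. Only one bit set => Yes

Yes


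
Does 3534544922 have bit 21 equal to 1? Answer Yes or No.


0b11010010101011001110000000011010, bit 21 = 1. Yes

Yes


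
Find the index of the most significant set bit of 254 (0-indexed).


0b11111110. Highest set bit at position 7

7


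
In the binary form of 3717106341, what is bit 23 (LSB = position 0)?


0b11011101100011101000101010100101, position 23 = 1

1


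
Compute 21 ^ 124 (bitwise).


0b10101 ^ 0b1111100 = 0b1101001 = 105

105


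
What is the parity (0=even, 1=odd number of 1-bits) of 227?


0b11100011 has 5 ones => parity 1

1


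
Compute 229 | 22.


0b11100101 | 0b10110 = 0b11110111 = 247

247


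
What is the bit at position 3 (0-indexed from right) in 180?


0b10110100, position 3 = 0

0


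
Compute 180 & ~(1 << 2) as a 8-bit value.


180 & ~(1 << 2) = 176

176


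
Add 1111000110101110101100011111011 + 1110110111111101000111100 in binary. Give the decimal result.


1111000110101110101100011111011 + 1110110111111101000111100 = 1111010101100110101001100110111 = 2058572599

2058572599


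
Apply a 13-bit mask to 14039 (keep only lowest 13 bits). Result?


14039 & 8191 = 5847

5847


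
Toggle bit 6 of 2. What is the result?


2 ^ (1 << 6) = 2 ^ 64 = 66

66


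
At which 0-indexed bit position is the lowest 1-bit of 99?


0b1100011. Lowest set bit at position 0

0


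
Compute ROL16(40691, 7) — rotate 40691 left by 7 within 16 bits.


Rotate 0b1001111011110011 left by 7 (16-bit) = 0b111100111001111 = 31183

31183


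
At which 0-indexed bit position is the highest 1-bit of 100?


0b1100100. Highest set bit at position 6

6


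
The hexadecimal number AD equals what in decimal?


AD hex = 173 decimal

173


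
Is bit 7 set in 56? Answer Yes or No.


0b111000, bit 7 = 0. No

No


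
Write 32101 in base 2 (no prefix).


32101 = 111110101100101 in binary

111110101100101


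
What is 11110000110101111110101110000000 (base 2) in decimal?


11110000110101111110101110000000 in decimal = 4040682368

4040682368


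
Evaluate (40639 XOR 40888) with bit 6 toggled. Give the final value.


Step 1: 40639 ^ 40888 = 263
Step 2: 263 ^ (1 << 6) = 263 ^ 64 = 327

327


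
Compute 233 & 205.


0b11101001 & 0b11001101 = 0b11001001 = 201

201


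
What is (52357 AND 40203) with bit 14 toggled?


Step 1: 52357 & 40203 = 35841
Step 2: 35841 ^ (1 << 14) = 35841 ^ 16384 = 52225

52225


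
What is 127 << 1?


0b1111111 << 1 = 0b11111110 = 254

254


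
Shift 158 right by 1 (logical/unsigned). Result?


0b10011110 >> 1 = 0b1001111 = 79

79


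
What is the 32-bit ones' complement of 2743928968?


2743928968 ^ 4294967295 = 1551038327

1551038327


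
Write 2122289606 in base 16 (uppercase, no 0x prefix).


2122289606 = 7E7F91C6 hex

7E7F91C6


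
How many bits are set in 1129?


0b10001101001 has 5 set bits

5


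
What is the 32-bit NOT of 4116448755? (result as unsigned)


~0b11110101010111000000010111110011 = 0b1010101000111111101000001100 = 178518540 (32-bit unsigned)

178518540


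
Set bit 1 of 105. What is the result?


105 | (1 << 1) = 105 | 2 = 107

107


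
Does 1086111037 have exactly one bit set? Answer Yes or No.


0b1000000101111001011110100111101. Multiple bits set => No

No


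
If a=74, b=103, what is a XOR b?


74 ^ 103 = 45

45


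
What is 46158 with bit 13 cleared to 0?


46158 & ~(1 << 13) = 37966

37966


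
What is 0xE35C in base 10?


E35C hex = 58204 decimal

58204


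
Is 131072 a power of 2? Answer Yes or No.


0b100000000000000000. Only one bit set => Yes

Yes


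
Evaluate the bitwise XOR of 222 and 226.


0b11011110 ^ 0b11100010 = 0b111100 = 60

60


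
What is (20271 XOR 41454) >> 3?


Step 1: 20271 ^ 41454 = 61121
Step 2: 61121 >> 3 = 7640

7640


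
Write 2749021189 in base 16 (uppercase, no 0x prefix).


2749021189 = A3DABC05 hex

A3DABC05


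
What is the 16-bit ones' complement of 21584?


21584 ^ 65535 = 43951

43951


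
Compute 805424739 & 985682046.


0b110000000000011100111001100011 & 0b111010110000000101000001111110 = 0b110000000000000100000001100010 = 805322850

805322850


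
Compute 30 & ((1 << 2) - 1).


30 & 3 = 2

2


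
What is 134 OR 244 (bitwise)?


0b10000110 | 0b11110100 = 0b11110110 = 246

246


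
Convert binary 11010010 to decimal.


11010010 in decimal = 210

210


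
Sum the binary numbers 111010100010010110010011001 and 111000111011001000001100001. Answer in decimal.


111010100010010110010011001 + 111000111011001000001100001 = 1110011011101011110011111010 = 242138362

242138362


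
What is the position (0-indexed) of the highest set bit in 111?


0b1101111. Highest set bit at position 6

6


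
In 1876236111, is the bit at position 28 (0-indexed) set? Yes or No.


0b1101111110101010001011101001111, bit 28 = 0. No

No


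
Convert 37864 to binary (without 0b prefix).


37864 = 1001001111101000 in binary

1001001111101000


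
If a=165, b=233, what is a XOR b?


165 ^ 233 = 76

76


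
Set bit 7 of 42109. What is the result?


42109 | (1 << 7) = 42109 | 128 = 42237

42237


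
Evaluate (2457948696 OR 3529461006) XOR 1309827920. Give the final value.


Step 1: 2457948696 | 3529461006 = 3537854238
Step 2: 3537854238 ^ 1309827920 = 2630696014

2630696014


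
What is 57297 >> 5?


0b1101111111010001 >> 5 = 0b11011111110 = 1790

1790


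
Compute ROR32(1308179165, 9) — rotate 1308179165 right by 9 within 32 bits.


Rotate 0b1001101111110010011101011011101 right by 9 (32-bit) = 0b1101110101001101111110010011101 = 1856437405

1856437405


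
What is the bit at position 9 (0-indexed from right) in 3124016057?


0b10111010001101001011001110111001, position 9 = 1

1


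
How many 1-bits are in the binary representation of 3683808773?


0b11011011100100100111011000000101 has 16 set bits

16


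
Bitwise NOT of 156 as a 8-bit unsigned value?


~0b10011100 = 0b1100011 = 99 (8-bit unsigned)

99


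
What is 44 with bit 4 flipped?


44 ^ (1 << 4) = 44 ^ 16 = 60

60


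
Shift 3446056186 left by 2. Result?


0b11001101011001101010010011111010 << 2 = 0b1100110101100110101001001111101000 = 13784224744

13784224744


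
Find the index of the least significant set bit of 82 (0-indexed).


0b1010010. Lowest set bit at position 1

1


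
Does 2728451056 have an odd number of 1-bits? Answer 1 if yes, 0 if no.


0b10100010101000001101101111110000 has 15 ones => parity 1

1


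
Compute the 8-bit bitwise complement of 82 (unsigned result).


~0b1010010 = 0b10101101 = 173 (8-bit unsigned)

173


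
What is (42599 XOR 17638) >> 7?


Step 1: 42599 ^ 17638 = 57985
Step 2: 57985 >> 7 = 453

453


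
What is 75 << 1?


0b1001011 << 1 = 0b10010110 = 150

150


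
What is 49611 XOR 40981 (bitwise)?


0b1100000111001011 ^ 0b1010000000010101 = 0b110000111011110 = 25054

25054


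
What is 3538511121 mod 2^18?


3538511121 & 262143 = 91409

91409


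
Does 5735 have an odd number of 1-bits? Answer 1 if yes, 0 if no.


0b1011001100111 has 8 ones => parity 0

0


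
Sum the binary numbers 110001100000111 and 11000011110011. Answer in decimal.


110001100000111 + 11000011110011 = 1001001111111010 = 37882

37882


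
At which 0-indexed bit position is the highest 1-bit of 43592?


0b1010101001001000. Highest set bit at position 15

15


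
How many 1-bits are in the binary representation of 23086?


0b101101000101110 has 8 set bits

8


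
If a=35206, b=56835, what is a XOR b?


35206 ^ 56835 = 22405

22405


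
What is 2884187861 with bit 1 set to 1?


2884187861 | (1 << 1) = 2884187861 | 2 = 2884187863

2884187863


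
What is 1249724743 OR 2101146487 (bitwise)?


0b1001010011111010100100101000111 | 0b1111101001111001111001101110111 = 0b1111111011111011111101101110111 = 2138962807

2138962807


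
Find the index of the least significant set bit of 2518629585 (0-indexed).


0b10010110000111110011110011010001. Lowest set bit at position 0

0


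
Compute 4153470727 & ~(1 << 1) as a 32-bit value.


4153470727 & ~(1 << 1) = 4153470725

4153470725


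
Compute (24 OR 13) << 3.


Step 1: 24 | 13 = 29
Step 2: 29 << 3 = 232

232


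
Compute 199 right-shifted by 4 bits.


0b11000111 >> 4 = 0b1100 = 12

12


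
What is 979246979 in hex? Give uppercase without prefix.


979246979 = 3A5E1F83 hex

3A5E1F83


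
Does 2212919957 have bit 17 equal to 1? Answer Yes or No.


0b10000011111001100111101010010101, bit 17 = 1. Yes

Yes


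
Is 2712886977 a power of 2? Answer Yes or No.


0b10100001101100110101111011000001. Multiple bits set => No

No


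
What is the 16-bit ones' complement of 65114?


65114 ^ 65535 = 421

421


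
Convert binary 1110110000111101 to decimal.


1110110000111101 in decimal = 60477

60477


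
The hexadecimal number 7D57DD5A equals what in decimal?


7D57DD5A hex = 2102910298 decimal

2102910298


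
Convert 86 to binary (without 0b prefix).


86 = 1010110 in binary

1010110


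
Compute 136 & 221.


0b10001000 & 0b11011101 = 0b10001000 = 136

136


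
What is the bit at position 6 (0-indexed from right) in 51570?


0b1100100101110010, position 6 = 1

1


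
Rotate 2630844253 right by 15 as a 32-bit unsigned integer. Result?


Rotate 0b10011100110011110111111101011101 right by 15 (32-bit) = 0b11111110101110110011100110011110 = 4273682846

4273682846


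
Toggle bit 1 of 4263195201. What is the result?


4263195201 ^ (1 << 1) = 4263195201 ^ 2 = 4263195203

4263195203


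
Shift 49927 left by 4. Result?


0b1100001100000111 << 4 = 0b11000011000001110000 = 798832

798832


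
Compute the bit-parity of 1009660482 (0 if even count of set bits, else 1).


0b111100001011100011001001000010 has 13 ones => parity 1

1


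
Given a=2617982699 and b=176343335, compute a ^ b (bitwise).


2617982699 ^ 176343335 = 2525624268

2525624268


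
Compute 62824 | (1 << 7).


62824 | (1 << 7) = 62824 | 128 = 62952

62952


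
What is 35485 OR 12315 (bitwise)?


0b1000101010011101 | 0b11000000011011 = 0b1011101010011111 = 47775

47775


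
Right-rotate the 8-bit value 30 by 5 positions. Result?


Rotate 0b11110 right by 5 (8-bit) = 0b11110000 = 240

240


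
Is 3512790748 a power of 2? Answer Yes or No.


0b11010001011000001110111011011100. Multiple bits set => No

No


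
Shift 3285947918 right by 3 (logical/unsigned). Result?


0b11000011110110111001011000001110 >> 3 = 0b11000011110110111001011000001 = 410743489

410743489


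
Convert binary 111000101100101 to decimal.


111000101100101 in decimal = 29029

29029


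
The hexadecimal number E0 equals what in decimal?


E0 hex = 224 decimal

224


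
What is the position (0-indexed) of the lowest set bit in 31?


0b11111. Lowest set bit at position 0

0


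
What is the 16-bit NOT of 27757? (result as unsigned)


~0b110110001101101 = 0b1001001110010010 = 37778 (16-bit unsigned)

37778


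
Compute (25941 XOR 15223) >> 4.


Step 1: 25941 ^ 15223 = 24098
Step 2: 24098 >> 4 = 1506

1506


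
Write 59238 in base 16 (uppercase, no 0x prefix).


59238 = E766 hex

E766


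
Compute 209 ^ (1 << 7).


209 ^ (1 << 7) = 209 ^ 128 = 81

81


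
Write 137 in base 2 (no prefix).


137 = 10001001 in binary

10001001


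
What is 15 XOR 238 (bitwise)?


0b1111 ^ 0b11101110 = 0b11100001 = 225

225


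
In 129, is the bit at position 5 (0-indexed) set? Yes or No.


0b10000001, bit 5 = 0. No

No


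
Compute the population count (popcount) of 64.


0b1000000 has 1 set bits

1


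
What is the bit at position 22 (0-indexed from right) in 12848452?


0b110001000000110101000100, position 22 = 1

1


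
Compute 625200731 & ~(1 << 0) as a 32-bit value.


625200731 & ~(1 << 0) = 625200730

625200730


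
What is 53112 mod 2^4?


53112 & 15 = 8

8


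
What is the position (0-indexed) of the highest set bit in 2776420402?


0b10100101011111001101000000110010. Highest set bit at position 31

31


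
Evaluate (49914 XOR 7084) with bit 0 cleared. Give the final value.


Step 1: 49914 ^ 7084 = 55638
Step 2: 55638 & ~(1 << 0) = 55638

55638


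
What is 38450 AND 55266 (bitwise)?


0b1001011000110010 & 0b1101011111100010 = 0b1001011000100010 = 38434

38434


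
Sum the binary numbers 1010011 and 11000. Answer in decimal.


1010011 + 11000 = 1101011 = 107

107


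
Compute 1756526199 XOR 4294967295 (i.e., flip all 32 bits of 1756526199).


1756526199 ^ 4294967295 = 2538441096

2538441096


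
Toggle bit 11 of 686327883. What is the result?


686327883 ^ (1 << 11) = 686327883 ^ 2048 = 686325835

686325835


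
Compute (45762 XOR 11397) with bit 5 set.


Step 1: 45762 ^ 11397 = 40519
Step 2: 40519 | (1 << 5) = 40519 | 32 = 40551

40551


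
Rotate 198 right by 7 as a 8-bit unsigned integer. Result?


Rotate 0b11000110 right by 7 (8-bit) = 0b10001101 = 141

141


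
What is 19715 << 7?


0b100110100000011 << 7 = 0b1001101000000110000000 = 2523520

2523520


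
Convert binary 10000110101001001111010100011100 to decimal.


10000110101001001111010100011100 in decimal = 2258957596

2258957596


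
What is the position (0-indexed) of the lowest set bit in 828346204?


0b110001010111111000111101011100. Lowest set bit at position 2

2


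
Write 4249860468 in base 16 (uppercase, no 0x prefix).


4249860468 = FD4FB974 hex

FD4FB974


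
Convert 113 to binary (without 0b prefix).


113 = 1110001 in binary

1110001


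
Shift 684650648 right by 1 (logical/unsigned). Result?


0b101000110011101111000010011000 >> 1 = 0b10100011001110111100001001100 = 342325324

342325324


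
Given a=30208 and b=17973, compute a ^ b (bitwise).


30208 ^ 17973 = 12341

12341


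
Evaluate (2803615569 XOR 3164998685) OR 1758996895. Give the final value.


Step 1: 2803615569 ^ 3164998685 = 465423180
Step 2: 465423180 | 1758996895 = 2080238559

2080238559


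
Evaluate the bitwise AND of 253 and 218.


0b11111101 & 0b11011010 = 0b11011000 = 216

216


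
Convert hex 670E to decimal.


670E hex = 26382 decimal

26382


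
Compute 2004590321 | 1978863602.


0b1110111011110111001111011110001 | 0b1110101111100110000111111110010 = 0b1110111111110111001111111110011 = 2012979187

2012979187


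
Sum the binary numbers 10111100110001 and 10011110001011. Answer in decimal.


10111100110001 + 10011110001011 = 101011010111100 = 22204

22204


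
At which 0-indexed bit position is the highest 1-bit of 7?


0b111. Highest set bit at position 2

2


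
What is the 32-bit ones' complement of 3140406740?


3140406740 ^ 4294967295 = 1154560555

1154560555


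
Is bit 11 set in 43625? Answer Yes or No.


0b1010101001101001, bit 11 = 1. Yes

Yes


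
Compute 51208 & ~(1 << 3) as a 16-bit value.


51208 & ~(1 << 3) = 51200

51200


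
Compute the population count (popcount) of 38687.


0b1001011100011111 has 10 set bits

10


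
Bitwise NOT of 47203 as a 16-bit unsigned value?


~0b1011100001100011 = 0b100011110011100 = 18332 (16-bit unsigned)

18332


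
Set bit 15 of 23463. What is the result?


23463 | (1 << 15) = 23463 | 32768 = 56231

56231


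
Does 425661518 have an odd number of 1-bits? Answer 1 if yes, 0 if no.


0b11001010111110001010001001110 has 15 ones => parity 1

1


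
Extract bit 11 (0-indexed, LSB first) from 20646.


0b101000010100110, position 11 = 0

0


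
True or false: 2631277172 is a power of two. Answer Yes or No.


0b10011100110101100001101001110100. Multiple bits set => No

No


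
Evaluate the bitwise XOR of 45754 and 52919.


0b1011001010111010 ^ 0b1100111010110111 = 0b111110000001101 = 31757

31757


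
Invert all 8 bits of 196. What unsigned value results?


196 ^ 255 = 59

59


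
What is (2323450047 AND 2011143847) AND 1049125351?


Step 1: 2323450047 & 2011143847 = 39651495
Step 2: 39651495 & 1049125351 = 34078887

34078887


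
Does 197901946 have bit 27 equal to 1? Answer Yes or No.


0b1011110010111011111001111010, bit 27 = 1. Yes

Yes


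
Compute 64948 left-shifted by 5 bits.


0b1111110110110100 << 5 = 0b111111011011010000000 = 2078336

2078336


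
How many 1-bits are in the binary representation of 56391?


0b1101110001000111 has 9 set bits

9


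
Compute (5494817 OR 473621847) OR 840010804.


Step 1: 5494817 | 473621847 = 477887863
Step 2: 477887863 | 840010804 = 1048313207

1048313207


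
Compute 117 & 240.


0b1110101 & 0b11110000 = 0b1110000 = 112

112


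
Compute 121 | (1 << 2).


121 | (1 << 2) = 121 | 4 = 125

125


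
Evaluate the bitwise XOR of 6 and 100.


0b110 ^ 0b1100100 = 0b1100010 = 98

98


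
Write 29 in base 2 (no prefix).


29 = 11101 in binary

11101


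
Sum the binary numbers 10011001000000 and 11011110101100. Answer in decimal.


10011001000000 + 11011110101100 = 101110111101100 = 24044

24044


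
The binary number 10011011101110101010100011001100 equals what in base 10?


10011011101110101010100011001100 in decimal = 2612701388

2612701388


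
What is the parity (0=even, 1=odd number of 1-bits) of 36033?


0b1000110011000001 has 6 ones => parity 0

0


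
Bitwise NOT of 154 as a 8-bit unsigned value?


~0b10011010 = 0b1100101 = 101 (8-bit unsigned)

101


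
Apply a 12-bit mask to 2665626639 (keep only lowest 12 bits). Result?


2665626639 & 4095 = 3087

3087


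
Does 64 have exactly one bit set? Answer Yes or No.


0b1000000. Only one bit set => Yes

Yes


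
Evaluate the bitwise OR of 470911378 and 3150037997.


0b11100000100011000100110010010 | 0b10111011110000011100001111101101 = 0b10111111110100011100101111111111 = 3218197503

3218197503


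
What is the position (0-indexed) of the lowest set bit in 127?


0b1111111. Lowest set bit at position 0

0


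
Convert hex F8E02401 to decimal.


F8E02401 hex = 4175438849 decimal

4175438849


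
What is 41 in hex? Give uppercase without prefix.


41 = 29 hex

29


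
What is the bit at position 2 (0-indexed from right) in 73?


0b1001001, position 2 = 0

0


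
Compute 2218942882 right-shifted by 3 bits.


0b10000100010000100110000110100010 >> 3 = 0b10000100010000100110000110100 = 277367860

277367860


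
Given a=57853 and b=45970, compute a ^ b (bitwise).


57853 ^ 45970 = 21103

21103


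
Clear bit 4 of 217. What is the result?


217 & ~(1 << 4) = 201

201


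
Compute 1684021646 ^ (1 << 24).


1684021646 ^ (1 << 24) = 1684021646 ^ 16777216 = 1700798862

1700798862


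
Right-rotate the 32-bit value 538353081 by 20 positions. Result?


Rotate 0b100000000101101001110110111001 right by 20 (32-bit) = 0b1101001110110111001001000000001 = 1775997441

1775997441


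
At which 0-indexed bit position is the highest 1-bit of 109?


0b1101101. Highest set bit at position 6

6


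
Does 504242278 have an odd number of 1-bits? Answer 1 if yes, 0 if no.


0b11110000011100010000001100110 has 12 ones => parity 0

0


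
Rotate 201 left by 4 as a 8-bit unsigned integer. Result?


Rotate 0b11001001 left by 4 (8-bit) = 0b10011100 = 156

156


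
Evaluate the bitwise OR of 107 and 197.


0b1101011 | 0b11000101 = 0b11101111 = 239

239


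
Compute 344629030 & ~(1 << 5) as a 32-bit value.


344629030 & ~(1 << 5) = 344628998

344628998


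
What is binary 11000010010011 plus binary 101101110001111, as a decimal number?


11000010010011 + 101101110001111 = 1000110000100010 = 35874

35874


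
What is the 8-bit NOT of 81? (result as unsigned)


~0b1010001 = 0b10101110 = 174 (8-bit unsigned)

174


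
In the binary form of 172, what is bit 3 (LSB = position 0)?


0b10101100, position 3 = 1

1


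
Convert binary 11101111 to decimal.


11101111 in decimal = 239

239


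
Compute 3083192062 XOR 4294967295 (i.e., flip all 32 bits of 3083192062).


3083192062 ^ 4294967295 = 1211775233

1211775233


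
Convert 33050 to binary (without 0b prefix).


33050 = 1000000100011010 in binary

1000000100011010


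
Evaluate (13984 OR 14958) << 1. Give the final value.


Step 1: 13984 | 14958 = 16110
Step 2: 16110 << 1 = 32220

32220


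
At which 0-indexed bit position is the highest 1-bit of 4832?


0b1001011100000. Highest set bit at position 12

12


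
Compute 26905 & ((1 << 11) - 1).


26905 & 2047 = 281

281


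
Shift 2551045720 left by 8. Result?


0b10011000000011011101111001011000 << 8 = 0b1001100000001101110111100101100000000000 = 653067704320

653067704320


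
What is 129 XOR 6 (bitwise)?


0b10000001 ^ 0b110 = 0b10000111 = 135

135


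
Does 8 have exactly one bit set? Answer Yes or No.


0b1000. Only one bit set => Yes

Yes


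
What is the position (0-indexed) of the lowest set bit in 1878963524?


0b1101111111111101011010101000100. Lowest set bit at position 2

2


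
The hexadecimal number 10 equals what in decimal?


10 hex = 16 decimal

16


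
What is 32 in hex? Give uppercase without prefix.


32 = 20 hex

20


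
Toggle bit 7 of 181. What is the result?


181 ^ (1 << 7) = 181 ^ 128 = 53

53


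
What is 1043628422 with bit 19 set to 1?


1043628422 | (1 << 19) = 1043628422 | 524288 = 1044152710

1044152710


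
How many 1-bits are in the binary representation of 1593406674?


0b1011110111110010111010011010010 has 19 set bits

19


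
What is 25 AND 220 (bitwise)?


0b11001 & 0b11011100 = 0b11000 = 24

24


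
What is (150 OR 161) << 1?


Step 1: 150 | 161 = 183
Step 2: 183 << 1 = 366

366


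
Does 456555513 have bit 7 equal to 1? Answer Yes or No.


0b11011001101100111101111111001, bit 7 = 1. Yes

Yes


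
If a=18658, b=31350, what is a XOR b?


18658 ^ 31350 = 12948

12948


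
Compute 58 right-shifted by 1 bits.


0b111010 >> 1 = 0b11101 = 29

29


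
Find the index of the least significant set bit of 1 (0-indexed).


0b1. Lowest set bit at position 0

0


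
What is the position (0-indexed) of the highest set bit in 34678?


0b1000011101110110. Highest set bit at position 15

15


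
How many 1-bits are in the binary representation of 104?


0b1101000 has 3 set bits

3


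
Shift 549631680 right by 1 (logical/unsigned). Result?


0b100000110000101011011011000000 >> 1 = 0b10000011000010101101101100000 = 274815840

274815840


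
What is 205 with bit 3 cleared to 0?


205 & ~(1 << 3) = 197

197


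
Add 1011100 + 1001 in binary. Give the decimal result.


1011100 + 1001 = 1100101 = 101

101


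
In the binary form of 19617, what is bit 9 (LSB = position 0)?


0b100110010100001, position 9 = 0

0


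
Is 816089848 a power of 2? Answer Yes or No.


0b110000101001001000101011111000. Multiple bits set => No

No


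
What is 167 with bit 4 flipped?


167 ^ (1 << 4) = 167 ^ 16 = 183

183
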